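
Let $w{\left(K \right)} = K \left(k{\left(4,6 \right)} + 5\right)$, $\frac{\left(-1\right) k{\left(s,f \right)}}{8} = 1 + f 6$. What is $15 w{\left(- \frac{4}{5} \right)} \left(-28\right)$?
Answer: $-97776$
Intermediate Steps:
$k{\left(s,f \right)} = -8 - 48 f$ ($k{\left(s,f \right)} = - 8 \left(1 + f 6\right) = - 8 \left(1 + 6 f\right) = -8 - 48 f$)
$w{\left(K \right)} = - 291 K$ ($w{\left(K \right)} = K \left(\left(-8 - 288\right) + 5\right) = K \left(-296 + 5\right) = K \left(-291\right) = - 291 K$)
$15 w{\left(- \frac{4}{5} \right)} \left(-28\right) = 15 \left(- 291 \left(- \frac{4}{5}\right)\right) \left(-28\right) = 15 \left(- 291 \left(\left(-4\right) \frac{1}{5}\right)\right) \left(-28\right) = 15 \left(\left(-291\right) \left(- \frac{4}{5}\right)\right) \left(-28\right) = 15 \cdot \frac{1164}{5} \left(-28\right) = 3492 \left(-28\right) = -97776$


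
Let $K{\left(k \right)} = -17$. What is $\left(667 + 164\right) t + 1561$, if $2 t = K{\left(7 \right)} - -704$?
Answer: $\frac{574019}{2} \approx 2.8701 \cdot 10^{5}$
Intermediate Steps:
$t = \frac{687}{2}$ ($t = \frac{-17 - -704}{2} = \frac{-17 + 704}{2} = \frac{1}{2} \cdot 687 = \frac{687}{2} \approx 343.5$)
$\left(667 + 164\right) t + 1561 = \left(667 + 164\right) \frac{687}{2} + 1561 = 831 \cdot \frac{687}{2} + 1561 = \frac{570897}{2} + 1561 = \frac{574019}{2}$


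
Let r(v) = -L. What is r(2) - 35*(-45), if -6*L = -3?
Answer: 3149/2 ≈ 1574.5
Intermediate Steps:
L = ½ (L = -⅙*(-3) = ½ ≈ 0.50000)
r(v) = -½ (r(v) = -1*½ = -½)
r(2) - 35*(-45) = -½ - 35*(-45) = -½ + 1575 = 3149/2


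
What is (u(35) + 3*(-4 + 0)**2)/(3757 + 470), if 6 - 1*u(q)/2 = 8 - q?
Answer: 38/1409 ≈ 0.026969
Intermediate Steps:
u(q) = -4 + 2*q (u(q) = 12 - 2*(8 - q) = 12 + (-16 + 2*q) = -4 + 2*q)
(u(35) + 3*(-4 + 0)**2)/(3757 + 470) = ((-4 + 2*35) + 3*(-4 + 0)**2)/(3757 + 470) = ((-4 + 70) + 3*(-4)**2)/4227 = (66 + 3*16)*(1/4227) = (66 + 48)*(1/4227) = 114*(1/4227) = 38/1409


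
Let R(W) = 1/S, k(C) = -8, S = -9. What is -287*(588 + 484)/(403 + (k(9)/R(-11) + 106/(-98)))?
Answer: -7537768/11611 ≈ -649.19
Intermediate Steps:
R(W) = -⅑ (R(W) = 1/(-9) = -⅑)
-287*(588 + 484)/(403 + (k(9)/R(-11) + 106/(-98))) = -287*(588 + 484)/(403 + (-8/(-⅑) + 106/(-98))) = -307664/(403 + (-8*(-9) + 106*(-1/98))) = -307664/(403 + (72 - 53/49)) = -307664/(403 + 3475/49) = -307664/23222/49 = -307664*49/23222 = -287*26264/11611 = -7537768/11611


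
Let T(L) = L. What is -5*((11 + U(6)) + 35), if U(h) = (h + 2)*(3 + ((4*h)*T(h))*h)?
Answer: -34910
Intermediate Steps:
U(h) = (2 + h)*(3 + 4*h³) (U(h) = (h + 2)*(3 + ((4*h)*h)*h) = (2 + h)*(3 + (4*h²)*h) = (2 + h)*(3 + 4*h³))
-5*((11 + U(6)) + 35) = -5*((11 + (6 + 3*6 + 4*6⁴ + 8*6³)) + 35) = -5*((11 + (6 + 18 + 4*1296 + 8*216)) + 35) = -5*((11 + (6 + 18 + 5184 + 1728)) + 35) = -5*((11 + 6936) + 35) = -5*(6947 + 35) = -5*6982 = -34910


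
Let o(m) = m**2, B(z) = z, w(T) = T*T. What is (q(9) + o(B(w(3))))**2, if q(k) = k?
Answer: 8100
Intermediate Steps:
w(T) = T**2
(q(9) + o(B(w(3))))**2 = (9 + (3**2)**2)**2 = (9 + 9**2)**2 = (9 + 81)**2 = 90**2 = 8100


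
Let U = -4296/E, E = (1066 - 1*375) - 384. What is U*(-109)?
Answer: 468264/307 ≈ 1525.3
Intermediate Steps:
E = 307 (E = (1066 - 375) - 384 = 691 - 384 = 307)
U = -4296/307 ≈ -13.993
U*(-109) = -4296/307*(-109) = 468264/307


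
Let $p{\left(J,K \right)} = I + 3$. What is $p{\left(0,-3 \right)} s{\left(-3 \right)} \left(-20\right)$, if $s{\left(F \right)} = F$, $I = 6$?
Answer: $540$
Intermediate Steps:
$p{\left(J,K \right)} = 9$ ($p{\left(J,K \right)} = 6 + 3 = 9$)
$p{\left(0,-3 \right)} s{\left(-3 \right)} \left(-20\right) = 9 \left(-3\right) \left(-20\right) = \left(-27\right) \left(-20\right) = 540$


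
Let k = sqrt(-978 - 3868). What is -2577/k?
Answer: 2577*I*sqrt(4846)/4846 ≈ 37.019*I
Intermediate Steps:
k = I*sqrt(4846) (k = sqrt(-4846) = I*sqrt(4846) ≈ 69.613*I)
-2577/k = -2577*(-I*sqrt(4846)/4846) = -(-2577)*I*sqrt(4846)/4846 = 2577*I*sqrt(4846)/4846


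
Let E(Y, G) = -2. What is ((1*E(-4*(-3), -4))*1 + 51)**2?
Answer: 2401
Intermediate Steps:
((1*E(-4*(-3), -4))*1 + 51)**2 = ((1*(-2))*1 + 51)**2 = (-2*1 + 51)**2 = (-2 + 51)**2 = 49**2 = 2401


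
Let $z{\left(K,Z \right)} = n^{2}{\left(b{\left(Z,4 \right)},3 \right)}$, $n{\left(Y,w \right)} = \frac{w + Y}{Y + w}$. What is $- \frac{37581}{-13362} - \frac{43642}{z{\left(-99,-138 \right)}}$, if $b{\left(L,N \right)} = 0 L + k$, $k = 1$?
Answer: $- \frac{194368941}{4454} \approx -43639.0$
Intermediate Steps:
$b{\left(L,N \right)} = 1$ ($b{\left(L,N \right)} = 0 L + 1 = 0 + 1 = 1$)
$n{\left(Y,w \right)} = 1$ ($n{\left(Y,w \right)} = \frac{Y + w}{Y + w} = 1$)
$z{\left(K,Z \right)} = 1$ ($z{\left(K,Z \right)} = 1^{2} = 1$)
$- \frac{37581}{-13362} - \frac{43642}{z{\left(-99,-138 \right)}} = - \frac{37581}{-13362} - \frac{43642}{1} = \left(-37581\right) \left(- \frac{1}{13362}\right) - 43642 = \frac{12527}{4454} - 43642 = - \frac{194368941}{4454}$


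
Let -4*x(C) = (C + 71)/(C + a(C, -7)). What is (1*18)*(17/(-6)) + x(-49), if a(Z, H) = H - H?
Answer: -4987/98 ≈ -50.888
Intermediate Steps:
a(Z, H) = 0
x(C) = -(71 + C)/(4*C) (x(C) = -(C + 71)/(4*(C + 0)) = -(71 + C)/(4*C))
(1*18)*(17/(-6)) + x(-49) = (1*18)*(17/(-6)) + (¼)*(-71 - 1*(-49))/(-49) = 18*(17*(-⅙)) + (¼)*(-1/49)*(-71 + 49) = 18*(-17/6) + (¼)*(-1/49)*(-22) = -51 + 11/98 = -4987/98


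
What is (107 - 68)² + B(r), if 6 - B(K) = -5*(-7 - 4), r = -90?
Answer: 1472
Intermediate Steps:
B(K) = -49 (B(K) = 6 - (-5)*(-7 - 4) = 6 - (-5)*(-11) = 6 - 1*55 = 6 - 55 = -49)
(107 - 68)² + B(r) = (107 - 68)² - 49 = 39² - 49 = 1521 - 49 = 1472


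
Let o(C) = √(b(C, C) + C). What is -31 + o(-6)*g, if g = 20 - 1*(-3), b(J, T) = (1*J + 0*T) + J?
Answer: -31 + 69*I*√2 ≈ -31.0 + 97.581*I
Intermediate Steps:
b(J, T) = 2*J (b(J, T) = (J + 0) + J = J + J = 2*J)
o(C) = √3*√C (o(C) = √(2*C + C) = √(3*C) = √3*√C)
g = 23 (g = 20 + 3 = 23)
-31 + o(-6)*g = -31 + (√3*√(-6))*23 = -31 + (√3*(I*√6))*23 = -31 + (3*I*√2)*23 = -31 + 69*I*√2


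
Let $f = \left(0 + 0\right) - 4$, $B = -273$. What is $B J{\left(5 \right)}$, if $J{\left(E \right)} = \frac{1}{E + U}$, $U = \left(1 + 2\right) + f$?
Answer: $- \frac{273}{4} \approx -68.25$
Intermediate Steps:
$f = -4$ ($f = 0 - 4 = -4$)
$U = -1$ ($U = \left(1 + 2\right) - 4 = 3 - 4 = -1$)
$J{\left(E \right)} = \frac{1}{-1 + E}$ ($J{\left(E \right)} = \frac{1}{E - 1} = \frac{1}{-1 + E}$)
$B J{\left(5 \right)} = - \frac{273}{-1 + 5} = - \frac{273}{4}$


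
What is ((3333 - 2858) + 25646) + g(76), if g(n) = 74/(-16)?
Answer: 208931/8 ≈ 26116.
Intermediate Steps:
g(n) = -37/8 (g(n) = 74*(-1/16) = -37/8)
((3333 - 2858) + 25646) + g(76) = ((3333 - 2858) + 25646) - 37/8 = (475 + 25646) - 37/8 = 26121 - 37/8 = 208931/8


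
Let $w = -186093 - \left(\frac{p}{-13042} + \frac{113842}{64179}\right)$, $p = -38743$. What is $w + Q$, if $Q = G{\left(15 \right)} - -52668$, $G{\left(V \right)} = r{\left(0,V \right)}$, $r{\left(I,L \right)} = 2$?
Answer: $- \frac{111682026633475}{837022518} \approx -1.3343 \cdot 10^{5}$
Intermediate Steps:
$G{\left(V \right)} = 2$
$Q = 52670$ ($Q = 2 - -52668 = 2 + 52668 = 52670$)
$w = - \frac{155768002656535}{837022518}$ ($w = -186093 - \left(- \frac{38743}{-13042} + \frac{113842}{64179}\right) = -186093 - \left(\left(-38743\right) \left(- \frac{1}{13042}\right) + 113842 \cdot \frac{1}{64179}\right) = -186093 - \left(\frac{38743}{13042} + \frac{113842}{64179}\right) = -186093 - \frac{3971214361}{837022518} = - \frac{155768002656535}{837022518} \approx -1.861 \cdot 10^{5}$)
$w + Q = - \frac{155768002656535}{837022518} + 52670 = - \frac{111682026633475}{837022518}$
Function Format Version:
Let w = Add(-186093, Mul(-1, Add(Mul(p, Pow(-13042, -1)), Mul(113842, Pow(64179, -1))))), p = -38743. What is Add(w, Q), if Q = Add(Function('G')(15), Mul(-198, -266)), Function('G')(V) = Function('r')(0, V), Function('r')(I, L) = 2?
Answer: Rational(-111682026633475, 837022518) ≈ -1.3343e+5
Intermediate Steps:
Function('G')(V) = 2
Q = 52670 (Q = Add(2, Mul(-198, -266)) = Add(2, 52668) = 52670)
w = Rational(-155768002656535, 837022518) (w = Add(-186093, Mul(-1, Add(Mul(-38743, Pow(-13042, -1)), Mul(113842, Pow(64179, -1))))) = Add(-186093, Mul(-1, Add(Mul(-38743, Rational(-1, 13042)), Mul(113842, Rational(1, 64179))))) = Add(-186093, Mul(-1, Add(Rational(38743, 13042), Rational(113842, 64179)))) = Add(-186093, Mul(-1, Rational(3971214361, 837022518))) = Add(-186093, Rational(-3971214361, 837022518)) = Rational(-155768002656535, 837022518) ≈ -1.8610e+5)
Add(w, Q) = Add(Rational(-155768002656535, 837022518), 52670) = Rational(-111682026633475, 837022518)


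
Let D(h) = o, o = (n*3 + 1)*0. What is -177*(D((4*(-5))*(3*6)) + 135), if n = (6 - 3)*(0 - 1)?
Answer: -23895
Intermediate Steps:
n = -3 (n = 3*(-1) = -3)
o = 0 (o = (-3*3 + 1)*0 = (-9 + 1)*0 = -8*0 = 0)
D(h) = 0
-177*(D((4*(-5))*(3*6)) + 135) = -177*(0 + 135) = -177*135 = -23895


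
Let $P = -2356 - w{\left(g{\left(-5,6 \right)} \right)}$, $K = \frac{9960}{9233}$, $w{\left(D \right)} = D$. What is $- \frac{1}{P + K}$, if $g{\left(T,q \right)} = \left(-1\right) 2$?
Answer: $\frac{9233}{21724522} \approx 0.000425$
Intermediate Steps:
$g{\left(T,q \right)} = -2$
$K = \frac{9960}{9233}$ ($K = 9960 \cdot \frac{1}{9233} = \frac{9960}{9233} \approx 1.0787$)
$P = -2354$ ($P = -2356 - -2 = -2356 + 2 = -2354$)
$- \frac{1}{P + K} = - \frac{1}{-2354 + \frac{9960}{9233}} = - \frac{1}{- \frac{21724522}{9233}} = \left(-1\right) \left(- \frac{9233}{21724522}\right) = \frac{9233}{21724522}$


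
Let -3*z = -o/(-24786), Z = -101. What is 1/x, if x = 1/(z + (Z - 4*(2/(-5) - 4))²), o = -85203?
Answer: 1436907593/206550 ≈ 6956.7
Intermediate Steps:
z = 9467/8262 (z = -(-1)*(-85203/(-24786))/3 = -(-1)*(-85203*(-1/24786))/3 = -(-1)*9467/(3*2754) = -⅓*(-9467/2754) = 9467/8262 ≈ 1.1458)
x = 206550/1436907593 (x = 1/(9467/8262 + (-101 - 4*(2/(-5) - 4))²) = 1/(9467/8262 + (-101 - 4*(2*(-⅕) - 4))²) = 1/(9467/8262 + (-101 - 4*(-⅖ - 4))²) = 1/(9467/8262 + (-101 - 4*(-22/5))²) = 1/(9467/8262 + (-101 + 88/5)²) = 1/(9467/8262 + (-417/5)²) = 1/(9467/8262 + 173889/25) = 1/(1436907593/206550) = 206550/1436907593 ≈ 0.00014375)
1/x = 1/(206550/1436907593) = 1436907593/206550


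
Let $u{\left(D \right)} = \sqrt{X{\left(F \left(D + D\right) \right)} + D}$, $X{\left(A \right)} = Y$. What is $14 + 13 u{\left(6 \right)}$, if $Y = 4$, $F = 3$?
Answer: $14 + 13 \sqrt{10} \approx 55.11$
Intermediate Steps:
$X{\left(A \right)} = 4$
$u{\left(D \right)} = \sqrt{4 + D}$
$14 + 13 u{\left(6 \right)} = 14 + 13 \sqrt{4 + 6} = 14 + 13 \sqrt{10}$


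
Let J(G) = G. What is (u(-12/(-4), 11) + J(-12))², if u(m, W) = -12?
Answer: 576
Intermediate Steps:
(u(-12/(-4), 11) + J(-12))² = (-12 - 12)² = (-24)² = 576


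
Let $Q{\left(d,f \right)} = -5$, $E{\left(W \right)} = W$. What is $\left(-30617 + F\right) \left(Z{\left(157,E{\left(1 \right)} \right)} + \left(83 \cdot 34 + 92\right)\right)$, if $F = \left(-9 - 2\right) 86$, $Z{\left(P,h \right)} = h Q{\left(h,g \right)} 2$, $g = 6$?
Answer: $-91658952$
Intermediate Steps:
$Z{\left(P,h \right)} = - 10 h$ ($Z{\left(P,h \right)} = h \left(-5\right) 2 = - 5 h 2 = - 10 h$)
$F = -946$ ($F = \left(-11\right) 86 = -946$)
$\left(-30617 + F\right) \left(Z{\left(157,E{\left(1 \right)} \right)} + \left(83 \cdot 34 + 92\right)\right) = \left(-30617 - 946\right) \left(\left(-10\right) 1 + \left(83 \cdot 34 + 92\right)\right) = - 31563 \left(-10 + \left(2822 + 92\right)\right) = - 31563 \left(-10 + 2914\right) = \left(-31563\right) 2904 = -91658952$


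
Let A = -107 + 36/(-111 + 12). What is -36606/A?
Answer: 402666/1181 ≈ 340.95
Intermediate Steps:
A = -1181/11 (A = -107 + 36/(-99) = -107 + 36*(-1/99) = -107 - 4/11 = -1181/11 ≈ -107.36)
-36606/A = -36606/(-1181/11) = -36606*(-11/1181) = 402666/1181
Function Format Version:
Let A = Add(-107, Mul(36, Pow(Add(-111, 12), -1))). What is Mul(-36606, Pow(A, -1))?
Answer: Rational(402666, 1181) ≈ 340.95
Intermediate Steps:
A = Rational(-1181, 11) (A = Add(-107, Mul(36, Pow(-99, -1))) = Add(-107, Mul(36, Rational(-1, 99))) = Add(-107, Rational(-4, 11)) = Rational(-1181, 11) ≈ -107.36)
Mul(-36606, Pow(A, -1)) = Mul(-36606, Pow(Rational(-1181, 11), -1)) = Mul(-36606, Rational(-11, 1181)) = Rational(402666, 1181)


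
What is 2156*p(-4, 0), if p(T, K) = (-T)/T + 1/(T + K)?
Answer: -2695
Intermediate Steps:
p(T, K) = -1 + 1/(K + T)
2156*p(-4, 0) = 2156*((1 - 1*0 - 1*(-4))/(0 - 4)) = 2156*((1 + 0 + 4)/(-4)) = 2156*(-¼*5) = 2156*(-5/4) = -2695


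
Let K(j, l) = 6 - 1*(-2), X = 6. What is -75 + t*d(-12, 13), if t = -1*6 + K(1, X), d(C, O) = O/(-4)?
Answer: -163/2 ≈ -81.500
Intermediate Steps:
d(C, O) = -O/4 (d(C, O) = O*(-1/4) = -O/4)
K(j, l) = 8 (K(j, l) = 6 + 2 = 8)
t = 2 (t = -1*6 + 8 = -6 + 8 = 2)
-75 + t*d(-12, 13) = -75 + 2*(-1/4*13) = -75 + 2*(-13/4) = -75 - 13/2 = -163/2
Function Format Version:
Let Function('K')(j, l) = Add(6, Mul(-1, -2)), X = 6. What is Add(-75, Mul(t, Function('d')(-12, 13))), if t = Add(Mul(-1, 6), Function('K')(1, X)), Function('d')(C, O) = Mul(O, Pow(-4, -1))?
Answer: Rational(-163, 2) ≈ -81.500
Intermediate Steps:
Function('d')(C, O) = Mul(Rational(-1, 4), O) (Function('d')(C, O) = Mul(O, Rational(-1, 4)) = Mul(Rational(-1, 4), O))
Function('K')(j, l) = 8 (Function('K')(j, l) = Add(6, 2) = 8)
t = 2 (t = Add(Mul(-1, 6), 8) = Add(-6, 8) = 2)
Add(-75, Mul(t, Function('d')(-12, 13))) = Add(-75, Mul(2, Mul(Rational(-1, 4), 13))) = Add(-75, Mul(2, Rational(-13, 4))) = Add(-75, Rational(-13, 2)) = Rational(-163, 2)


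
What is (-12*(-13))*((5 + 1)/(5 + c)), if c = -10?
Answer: -936/5 ≈ -187.20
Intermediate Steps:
(-12*(-13))*((5 + 1)/(5 + c)) = (-12*(-13))*((5 + 1)/(5 - 10)) = 156*(6/(-5)) = 156*(6*(-⅕)) = 156*(-6/5) = -936/5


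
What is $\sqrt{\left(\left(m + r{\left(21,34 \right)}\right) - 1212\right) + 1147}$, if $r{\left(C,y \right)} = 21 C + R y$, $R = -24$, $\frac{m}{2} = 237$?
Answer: $\sqrt{34} \approx 5.8309$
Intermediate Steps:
$m = 474$ ($m = 2 \cdot 237 = 474$)
$r{\left(C,y \right)} = - 24 y + 21 C$ ($r{\left(C,y \right)} = 21 C - 24 y = - 24 y + 21 C$)
$\sqrt{\left(\left(m + r{\left(21,34 \right)}\right) - 1212\right) + 1147} = \sqrt{\left(\left(474 + \left(\left(-24\right) 34 + 21 \cdot 21\right)\right) - 1212\right) + 1147} = \sqrt{\left(\left(474 + \left(-816 + 441\right)\right) - 1212\right) + 1147} = \sqrt{\left(\left(474 - 375\right) - 1212\right) + 1147} = \sqrt{\left(99 - 1212\right) + 1147} = \sqrt{-1113 + 1147} = \sqrt{34}$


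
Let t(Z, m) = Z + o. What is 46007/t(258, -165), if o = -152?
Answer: 46007/106 ≈ 434.03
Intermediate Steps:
t(Z, m) = -152 + Z (t(Z, m) = Z - 152 = -152 + Z)
46007/t(258, -165) = 46007/(-152 + 258) = 46007/106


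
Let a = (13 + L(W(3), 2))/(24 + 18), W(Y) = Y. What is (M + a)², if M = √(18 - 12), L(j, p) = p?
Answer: 1201/196 + 5*√6/7 ≈ 7.8772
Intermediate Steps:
M = √6 ≈ 2.4495
a = 5/14 (a = (13 + 2)/(24 + 18) = 15/42 = 15*(1/42) = 5/14 ≈ 0.35714)
(M + a)² = (√6 + 5/14)² = (5/14 + √6)²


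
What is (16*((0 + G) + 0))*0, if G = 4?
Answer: 0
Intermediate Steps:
(16*((0 + G) + 0))*0 = (16*((0 + 4) + 0))*0 = (16*(4 + 0))*0 = (16*4)*0 = 64*0 = 0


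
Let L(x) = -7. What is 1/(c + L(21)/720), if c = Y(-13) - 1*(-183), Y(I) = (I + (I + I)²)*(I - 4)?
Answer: -720/7983367 ≈ -9.0188e-5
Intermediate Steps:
Y(I) = (-4 + I)*(I + 4*I²) (Y(I) = (I + (2*I)²)*(-4 + I) = (I + 4*I²)*(-4 + I) = (-4 + I)*(I + 4*I²))
c = -11088 (c = -13*(-4 - 15*(-13) + 4*(-13)²) - 1*(-183) = -13*(-4 + 195 + 4*169) + 183 = -13*(-4 + 195 + 676) + 183 = -13*867 + 183 = -11271 + 183 = -11088)
1/(c + L(21)/720) = 1/(-11088 - 7/720) = 1/(-7983367/720) = -720/7983367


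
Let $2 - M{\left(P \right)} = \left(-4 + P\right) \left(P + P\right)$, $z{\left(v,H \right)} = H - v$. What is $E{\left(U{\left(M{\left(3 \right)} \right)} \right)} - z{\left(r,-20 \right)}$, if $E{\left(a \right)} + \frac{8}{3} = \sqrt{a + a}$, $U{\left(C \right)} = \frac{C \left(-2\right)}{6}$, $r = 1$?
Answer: $\frac{55}{3} + \frac{4 i \sqrt{3}}{3} \approx 18.333 + 2.3094 i$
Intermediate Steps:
$M{\left(P \right)} = 2 - 2 P \left(-4 + P\right)$ ($M{\left(P \right)} = 2 - \left(-4 + P\right) \left(P + P\right) = 2 - \left(-4 + P\right) 2 P = 2 - 2 P \left(-4 + P\right)$)
$U{\left(C \right)} = - \frac{C}{3}$ ($U{\left(C \right)} = - 2 C \frac{1}{6} = - \frac{C}{3}$)
$E{\left(a \right)} = - \frac{8}{3} + \sqrt{2} \sqrt{a}$ ($E{\left(a \right)} = - \frac{8}{3} + \sqrt{a + a} = - \frac{8}{3} + \sqrt{2 a} = - \frac{8}{3} + \sqrt{2} \sqrt{a}$)
$E{\left(U{\left(M{\left(3 \right)} \right)} \right)} - z{\left(r,-20 \right)} = \left(- \frac{8}{3} + \sqrt{2} \sqrt{- \frac{2 - 2 \cdot 3^{2} + 8 \cdot 3}{3}}\right) - \left(-20 - 1\right) = \left(- \frac{8}{3} + \sqrt{2} \sqrt{- \frac{2 - 18 + 24}{3}}\right) - \left(-20 - 1\right) = \left(- \frac{8}{3} + \sqrt{2} \sqrt{- \frac{2 - 18 + 24}{3}}\right) - -21 = \left(- \frac{8}{3} + \sqrt{2} \sqrt{\left(- \frac{1}{3}\right) 8}\right) + 21 = \left(- \frac{8}{3} + \sqrt{2} \sqrt{- \frac{8}{3}}\right) + 21 = \left(- \frac{8}{3} + \sqrt{2} \frac{2 i \sqrt{6}}{3}\right) + 21 = \left(- \frac{8}{3} + \frac{4 i \sqrt{3}}{3}\right) + 21 = \frac{55}{3} + \frac{4 i \sqrt{3}}{3}$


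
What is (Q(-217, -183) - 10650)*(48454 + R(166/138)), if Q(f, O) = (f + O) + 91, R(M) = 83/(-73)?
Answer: -38762629581/73 ≈ -5.3099e+8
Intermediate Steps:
R(M) = -83/73 (R(M) = 83*(-1/73) = -83/73)
Q(f, O) = 91 + O + f (Q(f, O) = (O + f) + 91 = 91 + O + f)
(Q(-217, -183) - 10650)*(48454 + R(166/138)) = ((91 - 183 - 217) - 10650)*(48454 - 83/73) = (-309 - 10650)*(3537059/73) = -10959*3537059/73 = -38762629581/73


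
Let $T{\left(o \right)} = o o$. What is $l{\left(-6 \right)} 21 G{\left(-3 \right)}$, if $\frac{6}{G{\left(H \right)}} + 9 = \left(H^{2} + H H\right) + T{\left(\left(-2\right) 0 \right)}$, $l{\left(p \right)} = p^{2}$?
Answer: $504$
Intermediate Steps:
$T{\left(o \right)} = o^{2}$
$G{\left(H \right)} = \frac{6}{-9 + 2 H^{2}}$ ($G{\left(H \right)} = \frac{6}{-9 + \left(\left(H^{2} + H H\right) + \left(\left(-2\right) 0\right)^{2}\right)} = \frac{6}{-9 + \left(\left(H^{2} + H^{2}\right) + 0^{2}\right)} = \frac{6}{-9 + \left(2 H^{2} + 0\right)} = \frac{6}{-9 + 2 H^{2}}$)
$l{\left(-6 \right)} 21 G{\left(-3 \right)} = \left(-6\right)^{2} \cdot 21 \frac{6}{-9 + 2 \left(-3\right)^{2}} = 36 \cdot 21 \frac{6}{-9 + 2 \cdot 9} = 756 \frac{6}{-9 + 18} = 756 \cdot \frac{6}{9} = 756 \cdot 6 \cdot \frac{1}{9} = 756 \cdot \frac{2}{3} = 504$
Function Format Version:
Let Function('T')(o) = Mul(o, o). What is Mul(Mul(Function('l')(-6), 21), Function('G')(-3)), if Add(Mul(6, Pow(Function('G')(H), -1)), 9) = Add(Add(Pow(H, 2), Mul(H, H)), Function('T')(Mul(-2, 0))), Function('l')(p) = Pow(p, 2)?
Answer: 504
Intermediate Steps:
Function('T')(o) = Pow(o, 2)
Function('G')(H) = Mul(6, Pow(Add(-9, Mul(2, Pow(H, 2))), -1)) (Function('G')(H) = Mul(6, Pow(Add(-9, Add(Add(Pow(H, 2), Mul(H, H)), Pow(Mul(-2, 0), 2))), -1)) = Mul(6, Pow(Add(-9, Add(Add(Pow(H, 2), Pow(H, 2)), Pow(0, 2))), -1)) = Mul(6, Pow(Add(-9, Add(Mul(2, Pow(H, 2)), 0)), -1)) = Mul(6, Pow(Add(-9, Mul(2, Pow(H, 2))), -1)))
Mul(Mul(Function('l')(-6), 21), Function('G')(-3)) = Mul(Mul(Pow(-6, 2), 21), Mul(6, Pow(Add(-9, Mul(2, Pow(-3, 2))), -1))) = Mul(Mul(36, 21), Mul(6, Pow(Add(-9, Mul(2, 9)), -1))) = Mul(756, Mul(6, Pow(Add(-9, 18), -1))) = Mul(756, Mul(6, Pow(9, -1))) = Mul(756, Mul(6, Rational(1, 9))) = Mul(756, Rational(2, 3)) = 504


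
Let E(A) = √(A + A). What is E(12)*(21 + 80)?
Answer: 202*√6 ≈ 494.80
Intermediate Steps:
E(A) = √2*√A (E(A) = √(2*A) = √2*√A)
E(12)*(21 + 80) = (√2*√12)*(21 + 80) = (√2*(2*√3))*101 = (2*√6)*101 = 202*√6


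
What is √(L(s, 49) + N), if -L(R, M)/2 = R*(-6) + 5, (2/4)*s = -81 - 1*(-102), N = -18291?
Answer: 37*I*√13 ≈ 133.41*I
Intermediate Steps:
s = 42 (s = 2*(-81 - 1*(-102)) = 2*(-81 + 102) = 2*21 = 42)
L(R, M) = -10 + 12*R (L(R, M) = -2*(R*(-6) + 5) = -2*(-6*R + 5) = -2*(5 - 6*R) = -10 + 12*R)
√(L(s, 49) + N) = √((-10 + 12*42) - 18291) = √((-10 + 504) - 18291) = √(494 - 18291) = √(-17797) = 37*I*√13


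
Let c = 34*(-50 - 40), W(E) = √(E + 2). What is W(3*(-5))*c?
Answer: -3060*I*√13 ≈ -11033.0*I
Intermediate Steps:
W(E) = √(2 + E)
c = -3060 (c = 34*(-90) = -3060)
W(3*(-5))*c = √(2 + 3*(-5))*(-3060) = √(2 - 15)*(-3060) = √(-13)*(-3060) = (I*√13)*(-3060) = -3060*I*√13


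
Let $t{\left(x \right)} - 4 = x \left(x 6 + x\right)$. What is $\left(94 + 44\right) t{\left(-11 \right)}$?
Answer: $117438$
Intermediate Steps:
$t{\left(x \right)} = 4 + 7 x^{2}$ ($t{\left(x \right)} = 4 + x \left(x 6 + x\right) = 4 + x \left(6 x + x\right) = 4 + x 7 x = 4 + 7 x^{2}$)
$\left(94 + 44\right) t{\left(-11 \right)} = \left(94 + 44\right) \left(4 + 7 \left(-11\right)^{2}\right) = 138 \left(4 + 7 \cdot 121\right) = 138 \left(4 + 847\right) = 138 \cdot 851 = 117438$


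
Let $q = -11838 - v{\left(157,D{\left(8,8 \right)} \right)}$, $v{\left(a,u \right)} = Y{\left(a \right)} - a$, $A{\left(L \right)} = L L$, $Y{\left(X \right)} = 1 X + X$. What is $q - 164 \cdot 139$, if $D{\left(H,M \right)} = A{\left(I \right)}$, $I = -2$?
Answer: $-34791$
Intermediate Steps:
$Y{\left(X \right)} = 2 X$ ($Y{\left(X \right)} = X + X = 2 X$)
$A{\left(L \right)} = L^{2}$
$D{\left(H,M \right)} = 4$ ($D{\left(H,M \right)} = \left(-2\right)^{2} = 4$)
$v{\left(a,u \right)} = a$ ($v{\left(a,u \right)} = 2 a - a = a$)
$q = -11995$ ($q = -11838 - 157 = -11995$)
$q - 164 \cdot 139 = -11995 - 164 \cdot 139 = -11995 - 22796 = -34791$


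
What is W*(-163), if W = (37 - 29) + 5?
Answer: -2119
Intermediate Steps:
W = 13 (W = 8 + 5 = 13)
W*(-163) = 13*(-163) = -2119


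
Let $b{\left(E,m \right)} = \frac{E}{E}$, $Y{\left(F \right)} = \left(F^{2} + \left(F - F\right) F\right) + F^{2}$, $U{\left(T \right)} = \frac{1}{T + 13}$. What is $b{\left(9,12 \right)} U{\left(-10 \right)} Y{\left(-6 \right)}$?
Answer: $24$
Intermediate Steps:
$U{\left(T \right)} = \frac{1}{13 + T}$
$Y{\left(F \right)} = 2 F^{2}$ ($Y{\left(F \right)} = \left(F^{2} + 0 F\right) + F^{2} = \left(F^{2} + 0\right) + F^{2} = F^{2} + F^{2} = 2 F^{2}$)
$b{\left(E,m \right)} = 1$
$b{\left(9,12 \right)} U{\left(-10 \right)} Y{\left(-6 \right)} = 1 \frac{1}{13 - 10} \cdot 2 \left(-6\right)^{2} = 1 \cdot \frac{1}{3} \cdot 2 \cdot 36 = 1 \cdot \frac{1}{3} \cdot 72 = \frac{1}{3} \cdot 72 = 24$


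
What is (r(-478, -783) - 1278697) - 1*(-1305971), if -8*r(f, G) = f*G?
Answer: -78041/4 ≈ -19510.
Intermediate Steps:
r(f, G) = -G*f/8 (r(f, G) = -f*G/8 = -G*f/8)
(r(-478, -783) - 1278697) - 1*(-1305971) = (-⅛*(-783)*(-478) - 1278697) - 1*(-1305971) = (-187137/4 - 1278697) + 1305971 = -5301925/4 + 1305971 = -78041/4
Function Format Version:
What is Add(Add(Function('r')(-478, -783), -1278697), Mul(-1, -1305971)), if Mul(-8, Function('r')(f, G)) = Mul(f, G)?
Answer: Rational(-78041, 4) ≈ -19510.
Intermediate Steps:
Function('r')(f, G) = Mul(Rational(-1, 8), G, f) (Function('r')(f, G) = Mul(Rational(-1, 8), Mul(f, G)) = Mul(Rational(-1, 8), Mul(G, f)) = Mul(Rational(-1, 8), G, f))
Add(Add(Function('r')(-478, -783), -1278697), Mul(-1, -1305971)) = Add(Add(Mul(Rational(-1, 8), -783, -478), -1278697), Mul(-1, -1305971)) = Add(Add(Rational(-187137, 4), -1278697), 1305971) = Add(Rational(-5301925, 4), 1305971) = Rational(-78041, 4)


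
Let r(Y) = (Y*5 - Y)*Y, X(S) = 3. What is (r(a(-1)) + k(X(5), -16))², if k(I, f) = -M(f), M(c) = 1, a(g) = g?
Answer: 9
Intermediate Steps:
k(I, f) = -1 (k(I, f) = -1*1 = -1)
r(Y) = 4*Y² (r(Y) = (5*Y - Y)*Y = (4*Y)*Y = 4*Y²)
(r(a(-1)) + k(X(5), -16))² = (4*(-1)² - 1)² = (4*1 - 1)² = (4 - 1)² = 3² = 9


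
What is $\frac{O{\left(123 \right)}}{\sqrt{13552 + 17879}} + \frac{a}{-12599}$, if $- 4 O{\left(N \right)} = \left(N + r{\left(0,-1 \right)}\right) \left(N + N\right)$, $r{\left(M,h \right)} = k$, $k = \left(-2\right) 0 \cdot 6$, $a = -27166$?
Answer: $\frac{27166}{12599} - \frac{5043 \sqrt{31431}}{20954} \approx -40.512$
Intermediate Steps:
$k = 0$ ($k = 0 \cdot 6 = 0$)
$r{\left(M,h \right)} = 0$
$O{\left(N \right)} = - \frac{N^{2}}{2}$ ($O{\left(N \right)} = - \frac{\left(N + 0\right) \left(N + N\right)}{4} = - \frac{N 2 N}{4} = - \frac{2 N^{2}}{4} = - \frac{N^{2}}{2}$)
$\frac{O{\left(123 \right)}}{\sqrt{13552 + 17879}} + \frac{a}{-12599} = \frac{\left(- \frac{1}{2}\right) 123^{2}}{\sqrt{13552 + 17879}} - \frac{27166}{-12599} = \frac{\left(- \frac{1}{2}\right) 15129}{\sqrt{31431}} - - \frac{27166}{12599} = - \frac{15129 \frac{\sqrt{31431}}{31431}}{2} + \frac{27166}{12599} = - \frac{5043 \sqrt{31431}}{20954} + \frac{27166}{12599} = \frac{27166}{12599} - \frac{5043 \sqrt{31431}}{20954}$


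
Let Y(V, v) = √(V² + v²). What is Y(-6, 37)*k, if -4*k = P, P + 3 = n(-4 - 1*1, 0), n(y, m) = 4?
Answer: -√1405/4 ≈ -9.3708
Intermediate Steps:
P = 1 (P = -3 + 4 = 1)
k = -¼ (k = -¼*1 = -¼ ≈ -0.25000)
Y(-6, 37)*k = √((-6)² + 37²)*(-¼) = √(36 + 1369)*(-¼) = √1405*(-¼) = -√1405/4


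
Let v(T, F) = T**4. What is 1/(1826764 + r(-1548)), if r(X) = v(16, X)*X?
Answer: -1/99622964 ≈ -1.0038e-8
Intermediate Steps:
r(X) = 65536*X (r(X) = 16**4*X = 65536*X)
1/(1826764 + r(-1548)) = 1/(1826764 + 65536*(-1548)) = 1/(1826764 - 101449728) = 1/(-99622964) = -1/99622964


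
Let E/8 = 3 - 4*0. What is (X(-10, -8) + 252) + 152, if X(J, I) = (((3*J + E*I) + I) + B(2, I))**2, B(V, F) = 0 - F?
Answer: 49688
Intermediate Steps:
B(V, F) = -F
E = 24 (E = 8*(3 - 4*0) = 8*(3 + 0) = 8*3 = 24)
X(J, I) = (3*J + 24*I)**2 (X(J, I) = (((3*J + 24*I) + I) - I)**2 = ((3*J + 25*I) - I)**2 = (3*J + 24*I)**2)
(X(-10, -8) + 252) + 152 = (9*(-10 + 8*(-8))**2 + 252) + 152 = (9*(-10 - 64)**2 + 252) + 152 = (9*(-74)**2 + 252) + 152 = (9*5476 + 252) + 152 = (49284 + 252) + 152 = 49536 + 152 = 49688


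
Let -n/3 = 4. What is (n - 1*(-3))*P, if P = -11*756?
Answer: 74844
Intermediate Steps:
n = -12 (n = -3*4 = -12)
P = -8316
(n - 1*(-3))*P = (-12 - 1*(-3))*(-8316) = (-12 + 3)*(-8316) = -9*(-8316) = 74844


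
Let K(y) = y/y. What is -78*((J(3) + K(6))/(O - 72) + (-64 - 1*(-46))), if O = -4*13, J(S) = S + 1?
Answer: 87243/62 ≈ 1407.1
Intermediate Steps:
J(S) = 1 + S
O = -52
K(y) = 1
-78*((J(3) + K(6))/(O - 72) + (-64 - 1*(-46))) = -78*(((1 + 3) + 1)/(-52 - 72) + (-64 - 1*(-46))) = -78*((4 + 1)/(-124) + (-64 + 46)) = -78*(5*(-1/124) - 18) = -78*(-5/124 - 18) = -78*(-2237/124) = 87243/62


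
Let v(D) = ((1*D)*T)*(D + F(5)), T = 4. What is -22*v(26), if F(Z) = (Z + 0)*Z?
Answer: -116688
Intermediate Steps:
F(Z) = Z**2 (F(Z) = Z*Z = Z**2)
v(D) = 4*D*(25 + D) (v(D) = ((1*D)*4)*(D + 5**2) = (D*4)*(D + 25) = (4*D)*(25 + D) = 4*D*(25 + D))
-22*v(26) = -88*26*(25 + 26) = -88*26*51 = -22*5304 = -116688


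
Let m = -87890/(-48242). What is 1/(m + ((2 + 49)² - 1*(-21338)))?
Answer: 24121/577476564 ≈ 4.1770e-5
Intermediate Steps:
m = 43945/24121 (m = -87890*(-1/48242) = 43945/24121 ≈ 1.8219)
1/(m + ((2 + 49)² - 1*(-21338))) = 1/(43945/24121 + ((2 + 49)² - 1*(-21338))) = 1/(43945/24121 + (51² + 21338)) = 1/(43945/24121 + (2601 + 21338)) = 1/(43945/24121 + 23939) = 1/(577476564/24121) = 24121/577476564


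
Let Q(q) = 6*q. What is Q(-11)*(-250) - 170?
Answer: 16330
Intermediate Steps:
Q(-11)*(-250) - 170 = (6*(-11))*(-250) - 170 = -66*(-250) - 170 = 16500 - 170 = 16330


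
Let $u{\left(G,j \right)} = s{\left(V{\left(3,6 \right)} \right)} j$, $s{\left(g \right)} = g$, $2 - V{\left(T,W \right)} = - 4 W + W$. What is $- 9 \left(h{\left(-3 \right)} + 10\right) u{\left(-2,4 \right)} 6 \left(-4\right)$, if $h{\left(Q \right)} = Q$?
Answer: $120960$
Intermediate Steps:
$V{\left(T,W \right)} = 2 + 3 W$ ($V{\left(T,W \right)} = 2 - \left(- 4 W + W\right) = 2 - - 3 W = 2 + 3 W$)
$u{\left(G,j \right)} = 20 j$ ($u{\left(G,j \right)} = \left(2 + 3 \cdot 6\right) j = \left(2 + 18\right) j = 20 j$)
$- 9 \left(h{\left(-3 \right)} + 10\right) u{\left(-2,4 \right)} 6 \left(-4\right) = - 9 \left(-3 + 10\right) 20 \cdot 4 \cdot 6 \left(-4\right) = \left(-9\right) 7 \cdot 80 \cdot 6 \left(-4\right) = - 63 \cdot 480 \left(-4\right) = \left(-63\right) \left(-1920\right) = 120960$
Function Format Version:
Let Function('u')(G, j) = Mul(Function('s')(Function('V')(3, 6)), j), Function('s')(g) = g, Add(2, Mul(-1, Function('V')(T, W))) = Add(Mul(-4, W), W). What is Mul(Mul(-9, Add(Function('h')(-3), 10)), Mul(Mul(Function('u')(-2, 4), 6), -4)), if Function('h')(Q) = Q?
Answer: 120960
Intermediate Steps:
Function('V')(T, W) = Add(2, Mul(3, W)) (Function('V')(T, W) = Add(2, Mul(-1, Add(Mul(-4, W), W))) = Add(2, Mul(-1, Mul(-3, W))) = Add(2, Mul(3, W)))
Function('u')(G, j) = Mul(20, j) (Function('u')(G, j) = Mul(Add(2, Mul(3, 6)), j) = Mul(Add(2, 18), j) = Mul(20, j))
Mul(Mul(-9, Add(Function('h')(-3), 10)), Mul(Mul(Function('u')(-2, 4), 6), -4)) = Mul(Mul(-9, Add(-3, 10)), Mul(Mul(Mul(20, 4), 6), -4)) = Mul(Mul(-9, 7), Mul(Mul(80, 6), -4)) = Mul(-63, Mul(480, -4)) = Mul(-63, -1920) = 120960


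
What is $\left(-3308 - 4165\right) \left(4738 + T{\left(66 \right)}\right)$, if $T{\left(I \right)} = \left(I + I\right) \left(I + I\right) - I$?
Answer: $-165123408$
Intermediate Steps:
$T{\left(I \right)} = - I + 4 I^{2}$ ($T{\left(I \right)} = 2 I 2 I - I = 4 I^{2} - I = - I + 4 I^{2}$)
$\left(-3308 - 4165\right) \left(4738 + T{\left(66 \right)}\right) = \left(-3308 - 4165\right) \left(4738 + 66 \left(-1 + 4 \cdot 66\right)\right) = \left(-3308 - 4165\right) \left(4738 + 66 \left(-1 + 264\right)\right) = - 7473 \left(4738 + 66 \cdot 263\right) = - 7473 \left(4738 + 17358\right) = \left(-7473\right) 22096 = -165123408$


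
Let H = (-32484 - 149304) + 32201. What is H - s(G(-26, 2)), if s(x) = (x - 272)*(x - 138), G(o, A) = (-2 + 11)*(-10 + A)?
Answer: -221827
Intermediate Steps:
G(o, A) = -90 + 9*A (G(o, A) = 9*(-10 + A) = -90 + 9*A)
H = -149587 (H = -181788 + 32201 = -149587)
s(x) = (-272 + x)*(-138 + x)
H - s(G(-26, 2)) = -149587 - (37536 + (-90 + 9*2)² - 410*(-90 + 9*2)) = -149587 - (37536 + (-90 + 18)² - 410*(-90 + 18)) = -149587 - (37536 + (-72)² - 410*(-72)) = -149587 - (37536 + 5184 + 29520) = -149587 - 1*72240 = -149587 - 72240 = -221827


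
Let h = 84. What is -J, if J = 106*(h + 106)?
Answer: -20140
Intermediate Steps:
J = 20140 (J = 106*(84 + 106) = 106*190 = 20140)
-J = -1*20140 = -20140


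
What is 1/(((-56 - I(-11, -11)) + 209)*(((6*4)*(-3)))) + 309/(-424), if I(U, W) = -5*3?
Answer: -467261/641088 ≈ -0.72886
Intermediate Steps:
I(U, W) = -15
1/(((-56 - I(-11, -11)) + 209)*(((6*4)*(-3)))) + 309/(-424) = 1/(((-56 - 1*(-15)) + 209)*(((6*4)*(-3)))) + 309/(-424) = 1/(((-56 + 15) + 209)*((24*(-3)))) + 309*(-1/424) = 1/((-41 + 209)*(-72)) - 309/424 = -1/72/168 - 309/424 = (1/168)*(-1/72) - 309/424 = -1/12096 - 309/424 = -467261/641088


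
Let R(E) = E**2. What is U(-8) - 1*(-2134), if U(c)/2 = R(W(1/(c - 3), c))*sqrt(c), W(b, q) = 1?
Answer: 2134 + 4*I*sqrt(2) ≈ 2134.0 + 5.6569*I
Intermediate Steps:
U(c) = 2*sqrt(c) (U(c) = 2*(1**2*sqrt(c)) = 2*(1*sqrt(c)) = 2*sqrt(c))
U(-8) - 1*(-2134) = 2*sqrt(-8) - 1*(-2134) = 2*(2*I*sqrt(2)) + 2134 = 4*I*sqrt(2) + 2134 = 2134 + 4*I*sqrt(2)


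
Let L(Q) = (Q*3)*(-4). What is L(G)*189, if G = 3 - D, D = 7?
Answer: 9072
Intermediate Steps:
G = -4 (G = 3 - 1*7 = 3 - 7 = -4)
L(Q) = -12*Q (L(Q) = (3*Q)*(-4) = -12*Q)
L(G)*189 = -12*(-4)*189 = 48*189 = 9072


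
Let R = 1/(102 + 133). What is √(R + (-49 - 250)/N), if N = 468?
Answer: I*√1261715/1410 ≈ 0.79664*I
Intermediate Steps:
R = 1/235 ≈ 0.0042553
√(R + (-49 - 250)/N) = √(1/235 + (-49 - 250)/468) = √(1/235 - 299*1/468) = √(1/235 - 23/36) = √(-5369/8460) = I*√1261715/1410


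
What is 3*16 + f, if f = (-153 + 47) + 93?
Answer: 35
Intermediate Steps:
f = -13 (f = -106 + 93 = -13)
3*16 + f = 3*16 - 13 = 48 - 13 = 35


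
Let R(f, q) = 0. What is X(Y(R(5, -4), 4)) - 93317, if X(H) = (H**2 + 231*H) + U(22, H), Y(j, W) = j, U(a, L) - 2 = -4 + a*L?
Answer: -93319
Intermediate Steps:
U(a, L) = -2 + L*a (U(a, L) = 2 + (-4 + a*L) = 2 + (-4 + L*a) = -2 + L*a)
X(H) = -2 + H**2 + 253*H (X(H) = (H**2 + 231*H) + (-2 + H*22) = (H**2 + 231*H) + (-2 + 22*H) = -2 + H**2 + 253*H)
X(Y(R(5, -4), 4)) - 93317 = (-2 + 0**2 + 253*0) - 93317 = (-2 + 0 + 0) - 93317 = -2 - 93317 = -93319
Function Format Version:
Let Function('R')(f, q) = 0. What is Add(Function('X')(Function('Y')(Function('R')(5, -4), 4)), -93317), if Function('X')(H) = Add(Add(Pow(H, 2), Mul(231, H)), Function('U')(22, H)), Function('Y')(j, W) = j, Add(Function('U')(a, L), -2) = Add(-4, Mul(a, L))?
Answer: -93319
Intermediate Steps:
Function('U')(a, L) = Add(-2, Mul(L, a)) (Function('U')(a, L) = Add(2, Add(-4, Mul(a, L))) = Add(2, Add(-4, Mul(L, a))) = Add(-2, Mul(L, a)))
Function('X')(H) = Add(-2, Pow(H, 2), Mul(253, H)) (Function('X')(H) = Add(Add(Pow(H, 2), Mul(231, H)), Add(-2, Mul(H, 22))) = Add(Add(Pow(H, 2), Mul(231, H)), Add(-2, Mul(22, H))) = Add(-2, Pow(H, 2), Mul(253, H)))
Add(Function('X')(Function('Y')(Function('R')(5, -4), 4)), -93317) = Add(Add(-2, Pow(0, 2), Mul(253, 0)), -93317) = Add(Add(-2, 0, 0), -93317) = Add(-2, -93317) = -93319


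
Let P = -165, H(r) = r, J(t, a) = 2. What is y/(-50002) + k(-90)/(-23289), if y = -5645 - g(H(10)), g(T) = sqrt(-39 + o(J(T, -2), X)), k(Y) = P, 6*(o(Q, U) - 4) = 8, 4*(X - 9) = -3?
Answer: 46572245/388165526 + I*sqrt(303)/150006 ≈ 0.11998 + 0.00011604*I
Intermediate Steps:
X = 33/4 (X = 9 + (1/4)*(-3) = 9 - 3/4 = 33/4 ≈ 8.2500)
o(Q, U) = 16/3 (o(Q, U) = 4 + (1/6)*8 = 4 + 4/3 = 16/3)
k(Y) = -165
g(T) = I*sqrt(303)/3 (g(T) = sqrt(-39 + 16/3) = sqrt(-101/3) = I*sqrt(303)/3)
y = -5645 - I*sqrt(303)/3 ≈ -5645.0 - 5.8023*I
y/(-50002) + k(-90)/(-23289) = (-5645 - I*sqrt(303)/3)/(-50002) - 165/(-23289) = (-5645 - I*sqrt(303)/3)*(-1/50002) - 165*(-1/23289) = (5645/50002 + I*sqrt(303)/150006) + 55/7763 = 46572245/388165526 + I*sqrt(303)/150006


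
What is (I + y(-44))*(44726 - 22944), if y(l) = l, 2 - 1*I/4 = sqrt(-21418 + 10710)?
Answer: -784152 - 174256*I*sqrt(2677) ≈ -7.8415e+5 - 9.016e+6*I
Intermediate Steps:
I = 8 - 8*I*sqrt(2677) (I = 8 - 4*sqrt(-21418 + 10710) = 8 - 8*I*sqrt(2677) ≈ 8.0 - 413.92*I)
(I + y(-44))*(44726 - 22944) = ((8 - 8*I*sqrt(2677)) - 44)*(44726 - 22944) = (-36 - 8*I*sqrt(2677))*21782 = -784152 - 174256*I*sqrt(2677)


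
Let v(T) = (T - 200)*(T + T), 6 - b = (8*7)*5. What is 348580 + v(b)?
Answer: 608332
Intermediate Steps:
b = -274 (b = 6 - 8*7*5 = 6 - 56*5 = 6 - 1*280 = 6 - 280 = -274)
v(T) = 2*T*(-200 + T) (v(T) = (-200 + T)*(2*T) = 2*T*(-200 + T))
348580 + v(b) = 348580 + 2*(-274)*(-200 - 274) = 348580 + 2*(-274)*(-474) = 348580 + 259752 = 608332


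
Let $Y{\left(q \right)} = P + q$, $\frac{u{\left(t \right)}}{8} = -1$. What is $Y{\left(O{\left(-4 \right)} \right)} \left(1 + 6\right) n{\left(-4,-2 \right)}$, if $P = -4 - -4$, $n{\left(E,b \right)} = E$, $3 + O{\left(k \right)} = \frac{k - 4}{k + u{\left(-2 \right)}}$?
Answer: $\frac{196}{3} \approx 65.333$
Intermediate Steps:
$u{\left(t \right)} = -8$ ($u{\left(t \right)} = 8 \left(-1\right) = -8$)
$O{\left(k \right)} = -3 + \frac{-4 + k}{-8 + k}$ ($O{\left(k \right)} = -3 + \frac{k - 4}{k - 8} = -3 + \frac{-4 + k}{-8 + k}$)
$P = 0$ ($P = -4 + 4 = 0$)
$Y{\left(q \right)} = q$ ($Y{\left(q \right)} = 0 + q = q$)
$Y{\left(O{\left(-4 \right)} \right)} \left(1 + 6\right) n{\left(-4,-2 \right)} = \frac{2 \left(10 - -4\right)}{-8 - 4} \left(1 + 6\right) \left(-4\right) = \frac{2 \left(10 + 4\right)}{-12} \cdot 7 \left(-4\right) = 2 \left(- \frac{1}{12}\right) 14 \left(-28\right) = \left(- \frac{7}{3}\right) \left(-28\right) = \frac{196}{3}$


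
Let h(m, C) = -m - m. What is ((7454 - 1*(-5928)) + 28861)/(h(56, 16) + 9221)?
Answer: 42243/9109 ≈ 4.6375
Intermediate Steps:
h(m, C) = -2*m
((7454 - 1*(-5928)) + 28861)/(h(56, 16) + 9221) = ((7454 - 1*(-5928)) + 28861)/(-2*56 + 9221) = ((7454 + 5928) + 28861)/(-112 + 9221) = (13382 + 28861)/9109 = 42243*(1/9109) = 42243/9109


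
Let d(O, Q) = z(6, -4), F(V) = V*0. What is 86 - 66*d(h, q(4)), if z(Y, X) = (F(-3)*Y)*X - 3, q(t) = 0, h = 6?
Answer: 284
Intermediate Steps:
F(V) = 0
z(Y, X) = -3 (z(Y, X) = (0*Y)*X - 3 = 0*X - 3 = 0 - 3 = -3)
d(O, Q) = -3
86 - 66*d(h, q(4)) = 86 - 66*(-3) = 86 + 198 = 284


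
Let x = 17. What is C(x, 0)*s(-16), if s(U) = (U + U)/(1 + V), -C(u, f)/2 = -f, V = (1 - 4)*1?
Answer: 0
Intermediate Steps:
V = -3 (V = -3*1 = -3)
C(u, f) = 2*f (C(u, f) = -(-2)*f = 2*f)
s(U) = -U (s(U) = (U + U)/(1 - 3) = (2*U)/(-2) = (2*U)*(-½) = -U)
C(x, 0)*s(-16) = (2*0)*(-1*(-16)) = 0*16 = 0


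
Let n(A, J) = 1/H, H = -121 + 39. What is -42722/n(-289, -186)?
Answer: 3503204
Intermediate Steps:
H = -82
n(A, J) = -1/82 (n(A, J) = 1/(-82) = -1/82)
-42722/n(-289, -186) = -42722/(-1/82) = -42722*(-82) = 3503204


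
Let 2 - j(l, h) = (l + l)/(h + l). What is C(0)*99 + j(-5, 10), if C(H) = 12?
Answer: 1192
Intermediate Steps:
j(l, h) = 2 - 2*l/(h + l) (j(l, h) = 2 - (l + l)/(h + l) = 2 - 2*l/(h + l))
C(0)*99 + j(-5, 10) = 12*99 + 2*10/(10 - 5) = 1188 + 2*10/5 = 1188 + 2*10*(⅕) = 1188 + 4 = 1192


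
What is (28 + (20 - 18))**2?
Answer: 900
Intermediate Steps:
(28 + (20 - 18))**2 = (28 + 2)**2 = 30**2 = 900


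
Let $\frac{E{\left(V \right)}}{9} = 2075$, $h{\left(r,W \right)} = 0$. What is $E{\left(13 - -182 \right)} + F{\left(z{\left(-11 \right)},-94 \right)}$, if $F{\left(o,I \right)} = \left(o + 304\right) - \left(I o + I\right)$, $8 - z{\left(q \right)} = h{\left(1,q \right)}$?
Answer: $19833$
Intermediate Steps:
$z{\left(q \right)} = 8$ ($z{\left(q \right)} = 8 - 0 = 8 + 0 = 8$)
$E{\left(V \right)} = 18675$ ($E{\left(V \right)} = 9 \cdot 2075 = 18675$)
$F{\left(o,I \right)} = 304 + o - I - I o$ ($F{\left(o,I \right)} = \left(304 + o\right) - \left(I + I o\right) = 304 + o - I - I o$)
$E{\left(13 - -182 \right)} + F{\left(z{\left(-11 \right)},-94 \right)} = 18675 + \left(304 + 8 - -94 - \left(-94\right) 8\right) = 18675 + \left(304 + 8 + 94 + 752\right) = 18675 + 1158 = 19833$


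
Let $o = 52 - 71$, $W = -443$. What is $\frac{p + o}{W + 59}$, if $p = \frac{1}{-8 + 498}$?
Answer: $\frac{3103}{62720} \approx 0.049474$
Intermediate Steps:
$p = \frac{1}{490} \approx 0.0020408$
$o = -19$
$\frac{p + o}{W + 59} = \frac{\frac{1}{490} - 19}{-443 + 59} = - \frac{9309}{490 \left(-384\right)} = \left(- \frac{9309}{490}\right) \left(- \frac{1}{384}\right) = \frac{3103}{62720}$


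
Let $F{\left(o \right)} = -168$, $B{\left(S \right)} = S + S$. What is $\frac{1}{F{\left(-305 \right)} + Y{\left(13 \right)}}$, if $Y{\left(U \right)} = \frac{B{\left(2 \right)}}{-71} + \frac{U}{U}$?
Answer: $- \frac{71}{11861} \approx -0.005986$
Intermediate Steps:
$B{\left(S \right)} = 2 S$
$Y{\left(U \right)} = \frac{67}{71}$ ($Y{\left(U \right)} = \frac{2 \cdot 2}{-71} + \frac{U}{U} = 4 \left(- \frac{1}{71}\right) + 1 = - \frac{4}{71} + 1 = \frac{67}{71}$)
$\frac{1}{F{\left(-305 \right)} + Y{\left(13 \right)}} = \frac{1}{-168 + \frac{67}{71}} = \frac{1}{- \frac{11861}{71}} = - \frac{71}{11861}$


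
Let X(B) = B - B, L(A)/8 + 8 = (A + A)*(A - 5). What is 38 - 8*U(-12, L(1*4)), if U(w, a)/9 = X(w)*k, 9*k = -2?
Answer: 38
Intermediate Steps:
k = -2/9 (k = (1/9)*(-2) = -2/9 ≈ -0.22222)
L(A) = -64 + 16*A*(-5 + A) (L(A) = -64 + 8*((A + A)*(A - 5)) = -64 + 8*((2*A)*(-5 + A)) = -64 + 8*(2*A*(-5 + A)) = -64 + 16*A*(-5 + A))
X(B) = 0
U(w, a) = 0 (U(w, a) = 9*(0*(-2/9)) = 9*0 = 0)
38 - 8*U(-12, L(1*4)) = 38 - 8*0 = 38 + 0 = 38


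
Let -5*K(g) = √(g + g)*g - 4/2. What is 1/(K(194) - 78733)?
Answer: -1968315/154955954801 + 1940*√97/154955954801 ≈ -1.2579e-5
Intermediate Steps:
K(g) = ⅖ - √2*g^(3/2)/5 (K(g) = -(√(g + g)*g - 4/2)/5 = -(√(2*g)*g - 4*½)/5 = -((√2*√g)*g - 2)/5 = -(√2*g^(3/2) - 2)/5 = -(-2 + √2*g^(3/2))/5 = ⅖ - √2*g^(3/2)/5)
1/(K(194) - 78733) = 1/((⅖ - √2*194^(3/2)/5) - 78733) = 1/((⅖ - √2*194*√194/5) - 78733) = 1/((⅖ - 388*√97/5) - 78733) = 1/(-393663/5 - 388*√97/5)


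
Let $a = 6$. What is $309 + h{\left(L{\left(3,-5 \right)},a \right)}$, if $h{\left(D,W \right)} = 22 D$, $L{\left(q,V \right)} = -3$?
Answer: $243$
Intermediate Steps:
$309 + h{\left(L{\left(3,-5 \right)},a \right)} = 309 + 22 \left(-3\right) = 309 - 66 = 243$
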